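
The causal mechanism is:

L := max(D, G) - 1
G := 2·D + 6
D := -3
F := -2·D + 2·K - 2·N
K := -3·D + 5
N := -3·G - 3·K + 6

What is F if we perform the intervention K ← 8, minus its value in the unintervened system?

-48

Under do(K=8), the mechanism K := -3·D + 5 is discarded; K is fixed at 8.
G = 2·D + 6  [with D=-3]  = 0
N = -3·G - 3·K + 6  [with G=0, K=8]  = -18
F = -2·D + 2·K - 2·N  [with D=-3, K=8, N=-18]  = 58
Without intervention: K = -3·D + 5  [with D=-3]  = 14; G = 2·D + 6  [with D=-3]  = 0; N = -3·G - 3·K + 6  [with G=0, K=14]  = -36; F = -2·D + 2·K - 2·N  [with D=-3, K=14, N=-36]  = 106.
Change = 58 − 106 = -48.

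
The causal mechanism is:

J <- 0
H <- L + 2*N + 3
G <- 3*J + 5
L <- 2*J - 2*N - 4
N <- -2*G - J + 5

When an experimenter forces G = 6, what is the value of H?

do(G=6) replaces the equation G <- 3*J + 5 with the constant G = 6.
N = -2*G - J + 5  [with G=6, J=0]  = -7
L = 2*J - 2*N - 4  [with J=0, N=-7]  = 10
H = L + 2*N + 3  [with L=10, N=-7]  = -1

-1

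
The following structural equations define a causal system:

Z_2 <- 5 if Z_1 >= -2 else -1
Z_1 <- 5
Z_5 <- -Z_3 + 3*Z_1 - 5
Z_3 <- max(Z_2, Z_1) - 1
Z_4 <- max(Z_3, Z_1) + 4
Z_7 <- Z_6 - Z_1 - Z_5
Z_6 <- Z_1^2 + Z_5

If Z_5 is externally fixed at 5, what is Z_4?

The intervention breaks the incoming arrows to Z_5: Z_5 <- -Z_3 + 3*Z_1 - 5 no longer applies, and Z_5 = 5.
Since Z_4 is not a descendant of the intervened variable, it is unaffected.
Z_2 = 5 if Z_1 >= -2 else -1  [with Z_1=5]  = 5
Z_3 = max(Z_2, Z_1) - 1  [with Z_2=5, Z_1=5]  = 4
Z_4 = max(Z_3, Z_1) + 4  [with Z_3=4, Z_1=5]  = 9

9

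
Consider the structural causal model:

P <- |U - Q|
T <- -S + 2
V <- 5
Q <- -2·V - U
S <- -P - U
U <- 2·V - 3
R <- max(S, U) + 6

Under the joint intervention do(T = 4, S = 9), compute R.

Setting T = 4, S = 9 by intervention discards those variables' equations.
U = 2·V - 3  [with V=5]  = 7
R = max(S, U) + 6  [with S=9, U=7]  = 15

15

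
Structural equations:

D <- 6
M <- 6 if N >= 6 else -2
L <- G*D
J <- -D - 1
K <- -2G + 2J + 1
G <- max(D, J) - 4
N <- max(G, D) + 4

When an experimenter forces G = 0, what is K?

-13

The intervention breaks the incoming arrows to G: G <- max(D, J) - 4 no longer applies, and G = 0.
J = -D - 1  [with D=6]  = -7
K = -2G + 2J + 1  [with G=0, J=-7]  = -13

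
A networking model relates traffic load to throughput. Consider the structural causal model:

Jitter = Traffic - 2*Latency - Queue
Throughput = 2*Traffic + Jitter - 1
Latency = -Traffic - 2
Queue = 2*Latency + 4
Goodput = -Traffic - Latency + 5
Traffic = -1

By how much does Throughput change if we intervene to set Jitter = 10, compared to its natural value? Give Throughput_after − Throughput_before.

11

Intervening sets Jitter = 10 and removes its equation (Jitter = Traffic - 2*Latency - Queue).
Throughput = 2*Traffic + Jitter - 1  [with Traffic=-1, Jitter=10]  = 7
Without intervention: Latency = -Traffic - 2  [with Traffic=-1]  = -1; Queue = 2*Latency + 4  [with Latency=-1]  = 2; Jitter = Traffic - 2*Latency - Queue  [with Traffic=-1, Latency=-1, Queue=2]  = -1; Throughput = 2*Traffic + Jitter - 1  [with Traffic=-1, Jitter=-1]  = -4.
Change = 7 − (-4) = 11.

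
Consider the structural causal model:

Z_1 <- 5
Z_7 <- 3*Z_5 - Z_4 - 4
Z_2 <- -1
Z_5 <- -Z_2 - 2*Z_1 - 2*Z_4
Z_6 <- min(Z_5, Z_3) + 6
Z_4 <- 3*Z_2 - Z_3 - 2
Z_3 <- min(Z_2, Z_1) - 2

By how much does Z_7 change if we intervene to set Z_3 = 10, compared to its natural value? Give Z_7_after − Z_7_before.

The intervention breaks the incoming arrows to Z_3: Z_3 <- min(Z_2, Z_1) - 2 no longer applies, and Z_3 = 10.
Z_4 = 3*Z_2 - Z_3 - 2  [with Z_2=-1, Z_3=10]  = -15
Z_5 = -Z_2 - 2*Z_1 - 2*Z_4  [with Z_2=-1, Z_1=5, Z_4=-15]  = 21
Z_7 = 3*Z_5 - Z_4 - 4  [with Z_5=21, Z_4=-15]  = 74
Without intervention: Z_3 = min(Z_2, Z_1) - 2  [with Z_2=-1, Z_1=5]  = -3; Z_4 = 3*Z_2 - Z_3 - 2  [with Z_2=-1, Z_3=-3]  = -2; Z_5 = -Z_2 - 2*Z_1 - 2*Z_4  [with Z_2=-1, Z_1=5, Z_4=-2]  = -5; Z_7 = 3*Z_5 - Z_4 - 4  [with Z_5=-5, Z_4=-2]  = -17.
Change = 74 − (-17) = 91.

91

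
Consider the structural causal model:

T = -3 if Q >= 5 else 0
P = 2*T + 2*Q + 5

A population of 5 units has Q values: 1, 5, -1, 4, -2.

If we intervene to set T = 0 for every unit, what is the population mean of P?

7.8

The intervention sets T=0 in all 5 units regardless of Q. Recomputing P per unit gives 7, 15, 3, 13, 1; average 7.8.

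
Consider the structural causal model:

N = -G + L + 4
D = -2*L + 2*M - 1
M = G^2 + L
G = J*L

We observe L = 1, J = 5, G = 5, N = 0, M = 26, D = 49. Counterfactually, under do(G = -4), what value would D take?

31

The intervention breaks the incoming arrows to G: G = J*L no longer applies, and G = -4.
M = G^2 + L  [with G=-4, L=1]  = 17
D = -2*L + 2*M - 1  [with L=1, M=17]  = 31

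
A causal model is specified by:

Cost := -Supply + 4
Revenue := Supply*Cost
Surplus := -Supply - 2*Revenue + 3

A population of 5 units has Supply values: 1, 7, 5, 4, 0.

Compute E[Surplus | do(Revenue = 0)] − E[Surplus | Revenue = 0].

Under do(Revenue=0), Revenue's equation is replaced by Revenue=0 for every unit. Per-unit Surplus: 2, -4, -2, -1, 3. Mean = -0.4.
E[Surplus|Revenue=0] averages over only the 2 units with Revenue=0 (Supply = 4, 0): Surplus = -1, 3, mean 1.
Difference = -0.4 − 1 = -1.4.

-1.4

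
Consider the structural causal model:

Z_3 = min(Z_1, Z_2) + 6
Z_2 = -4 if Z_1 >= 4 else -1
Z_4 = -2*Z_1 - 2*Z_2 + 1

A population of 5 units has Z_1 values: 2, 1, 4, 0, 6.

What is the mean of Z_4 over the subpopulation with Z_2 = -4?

Conditioning on Z_2=-4 selects the 2 unit(s) with Z_1 ∈ {4, 6}. Their Z_4 values: 1, -3. Mean = -1.

-1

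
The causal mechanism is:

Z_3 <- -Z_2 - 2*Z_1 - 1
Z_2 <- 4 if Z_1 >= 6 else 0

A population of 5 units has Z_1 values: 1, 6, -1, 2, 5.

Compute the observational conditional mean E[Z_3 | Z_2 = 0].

Observing Z_2=0 restricts to units where Z_2's equation naturally yields 0: Z_1 ∈ {1, -1, 2, 5}. In that subpopulation Z_3 = -3, 1, -5, -11, mean -4.5.

-4.5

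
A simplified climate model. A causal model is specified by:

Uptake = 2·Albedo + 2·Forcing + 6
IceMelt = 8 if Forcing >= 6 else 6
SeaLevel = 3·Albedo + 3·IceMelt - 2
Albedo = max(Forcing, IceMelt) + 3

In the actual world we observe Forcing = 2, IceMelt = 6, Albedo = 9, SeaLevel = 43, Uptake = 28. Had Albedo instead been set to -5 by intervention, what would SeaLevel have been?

1

The intervention breaks the incoming arrows to Albedo: Albedo = max(Forcing, IceMelt) + 3 no longer applies, and Albedo = -5.
IceMelt = 8 if Forcing >= 6 else 6  [with Forcing=2]  = 6
SeaLevel = 3·Albedo + 3·IceMelt - 2  [with Albedo=-5, IceMelt=6]  = 1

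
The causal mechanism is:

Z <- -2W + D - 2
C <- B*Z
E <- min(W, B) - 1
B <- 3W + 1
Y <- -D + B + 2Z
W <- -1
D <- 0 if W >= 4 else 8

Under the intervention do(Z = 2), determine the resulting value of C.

-4

do(Z=2) replaces the equation Z <- -2W + D - 2 with the constant Z = 2.
B = 3W + 1  [with W=-1]  = -2
C = B*Z  [with B=-2, Z=2]  = -4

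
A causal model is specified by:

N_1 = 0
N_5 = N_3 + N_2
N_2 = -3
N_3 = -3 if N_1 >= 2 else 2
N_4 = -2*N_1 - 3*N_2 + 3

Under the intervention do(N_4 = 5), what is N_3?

Under do(N_4=5), the mechanism N_4 = -2*N_1 - 3*N_2 + 3 is discarded; N_4 is fixed at 5.
Since N_3 is not a descendant of the intervened variable, it is unaffected.
N_3 = -3 if N_1 >= 2 else 2  [with N_1=0]  = 2

2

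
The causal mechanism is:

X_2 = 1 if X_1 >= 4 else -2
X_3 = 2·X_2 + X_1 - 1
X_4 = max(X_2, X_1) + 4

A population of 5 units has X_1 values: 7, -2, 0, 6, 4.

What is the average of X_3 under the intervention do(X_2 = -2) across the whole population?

The intervention sets X_2=-2 in all 5 units regardless of X_1. Recomputing X_3 per unit gives 2, -7, -5, 1, -1; average -2.

-2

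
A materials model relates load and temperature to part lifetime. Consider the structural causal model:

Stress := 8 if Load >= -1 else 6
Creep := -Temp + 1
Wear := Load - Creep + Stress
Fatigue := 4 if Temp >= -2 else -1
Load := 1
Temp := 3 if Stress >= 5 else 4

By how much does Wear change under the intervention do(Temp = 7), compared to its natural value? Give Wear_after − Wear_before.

4

do(Temp=7) replaces the equation Temp := 3 if Stress >= 5 else 4 with the constant Temp = 7.
Stress = 8 if Load >= -1 else 6  [with Load=1]  = 8
Creep = -Temp + 1  [with Temp=7]  = -6
Wear = Load - Creep + Stress  [with Load=1, Creep=-6, Stress=8]  = 15
Without intervention: Stress = 8 if Load >= -1 else 6  [with Load=1]  = 8; Temp = 3 if Stress >= 5 else 4  [with Stress=8]  = 3; Creep = -Temp + 1  [with Temp=3]  = -2; Wear = Load - Creep + Stress  [with Load=1, Creep=-2, Stress=8]  = 11.
Change = 15 − 11 = 4.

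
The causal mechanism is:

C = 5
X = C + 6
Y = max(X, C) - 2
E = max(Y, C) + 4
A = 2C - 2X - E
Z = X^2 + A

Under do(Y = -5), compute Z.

The intervention breaks the incoming arrows to Y: Y = max(X, C) - 2 no longer applies, and Y = -5.
X = C + 6  [with C=5]  = 11
E = max(Y, C) + 4  [with Y=-5, C=5]  = 9
A = 2C - 2X - E  [with C=5, X=11, E=9]  = -21
Z = X^2 + A  [with X=11, A=-21]  = 100

100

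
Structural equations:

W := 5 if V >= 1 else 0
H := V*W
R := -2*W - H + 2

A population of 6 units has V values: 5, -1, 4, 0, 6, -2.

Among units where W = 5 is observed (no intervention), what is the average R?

Observing W=5 restricts to units where W's equation naturally yields 5: V ∈ {5, 4, 6}. In that subpopulation R = -33, -28, -38, mean -33.

-33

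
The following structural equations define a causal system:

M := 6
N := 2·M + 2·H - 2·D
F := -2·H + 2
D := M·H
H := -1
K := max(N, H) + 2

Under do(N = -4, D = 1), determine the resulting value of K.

The joint intervention fixes N = -4, D = 1, removing each variable's own equation.
K = max(N, H) + 2  [with N=-4, H=-1]  = 1

1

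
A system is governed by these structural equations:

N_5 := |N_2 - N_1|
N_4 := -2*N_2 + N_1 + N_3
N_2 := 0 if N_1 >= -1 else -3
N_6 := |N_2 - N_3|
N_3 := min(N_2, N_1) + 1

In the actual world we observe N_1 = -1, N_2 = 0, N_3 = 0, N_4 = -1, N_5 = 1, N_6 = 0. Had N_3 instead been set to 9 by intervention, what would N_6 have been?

The intervention breaks the incoming arrows to N_3: N_3 := min(N_2, N_1) + 1 no longer applies, and N_3 = 9.
N_2 = 0 if N_1 >= -1 else -3  [with N_1=-1]  = 0
N_6 = |N_2 - N_3|  [with N_2=0, N_3=9]  = 9

9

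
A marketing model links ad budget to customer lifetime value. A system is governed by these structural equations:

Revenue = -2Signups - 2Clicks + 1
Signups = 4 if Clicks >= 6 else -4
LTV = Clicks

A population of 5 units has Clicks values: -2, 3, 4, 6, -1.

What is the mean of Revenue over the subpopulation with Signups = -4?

7

Observing Signups=-4 restricts to units where Signups's equation naturally yields -4: Clicks ∈ {-2, 3, 4, -1}. In that subpopulation Revenue = 13, 3, 1, 11, mean 7.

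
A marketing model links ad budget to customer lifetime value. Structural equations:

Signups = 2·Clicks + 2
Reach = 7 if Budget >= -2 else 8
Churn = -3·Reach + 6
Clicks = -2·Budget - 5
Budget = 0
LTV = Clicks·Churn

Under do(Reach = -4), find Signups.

-8

Under do(Reach=-4), the mechanism Reach = 7 if Budget >= -2 else 8 is discarded; Reach is fixed at -4.
Since Signups is not a descendant of the intervened variable, it is unaffected.
Clicks = -2·Budget - 5  [with Budget=0]  = -5
Signups = 2·Clicks + 2  [with Clicks=-5]  = -8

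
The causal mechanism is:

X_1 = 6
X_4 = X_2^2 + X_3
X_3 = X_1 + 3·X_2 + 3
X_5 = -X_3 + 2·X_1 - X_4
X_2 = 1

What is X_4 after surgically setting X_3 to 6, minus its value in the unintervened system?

-6

The intervention breaks the incoming arrows to X_3: X_3 = X_1 + 3·X_2 + 3 no longer applies, and X_3 = 6.
X_4 = X_2^2 + X_3  [with X_2=1, X_3=6]  = 7
Without intervention: X_3 = X_1 + 3·X_2 + 3  [with X_1=6, X_2=1]  = 12; X_4 = X_2^2 + X_3  [with X_2=1, X_3=12]  = 13.
Change = 7 − 13 = -6.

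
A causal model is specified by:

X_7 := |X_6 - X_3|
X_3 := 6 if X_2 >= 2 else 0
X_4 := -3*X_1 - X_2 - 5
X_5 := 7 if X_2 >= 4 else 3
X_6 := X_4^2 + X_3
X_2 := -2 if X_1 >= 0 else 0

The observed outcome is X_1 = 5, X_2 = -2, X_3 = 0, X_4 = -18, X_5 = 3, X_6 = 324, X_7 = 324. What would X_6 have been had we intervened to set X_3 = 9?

333

The intervention breaks the incoming arrows to X_3: X_3 := 6 if X_2 >= 2 else 0 no longer applies, and X_3 = 9.
X_2 = -2 if X_1 >= 0 else 0  [with X_1=5]  = -2
X_4 = -3*X_1 - X_2 - 5  [with X_1=5, X_2=-2]  = -18
X_6 = X_4^2 + X_3  [with X_4=-18, X_3=9]  = 333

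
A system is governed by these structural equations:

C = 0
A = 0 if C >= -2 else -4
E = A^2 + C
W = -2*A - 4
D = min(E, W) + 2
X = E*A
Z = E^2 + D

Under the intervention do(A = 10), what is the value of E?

The intervention breaks the incoming arrows to A: A = 0 if C >= -2 else -4 no longer applies, and A = 10.
E = A^2 + C  [with A=10, C=0]  = 100

100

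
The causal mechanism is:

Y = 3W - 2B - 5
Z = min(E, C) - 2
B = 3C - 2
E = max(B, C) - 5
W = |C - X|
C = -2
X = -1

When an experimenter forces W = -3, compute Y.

2

The intervention breaks the incoming arrows to W: W = |C - X| no longer applies, and W = -3.
B = 3C - 2  [with C=-2]  = -8
Y = 3W - 2B - 5  [with W=-3, B=-8]  = 2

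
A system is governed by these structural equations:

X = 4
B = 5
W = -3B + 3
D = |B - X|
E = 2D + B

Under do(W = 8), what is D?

The intervention breaks the incoming arrows to W: W = -3B + 3 no longer applies, and W = 8.
D is not downstream of the intervention, so its value is determined by the original equations.
D = |B - X|  [with B=5, X=4]  = 1

1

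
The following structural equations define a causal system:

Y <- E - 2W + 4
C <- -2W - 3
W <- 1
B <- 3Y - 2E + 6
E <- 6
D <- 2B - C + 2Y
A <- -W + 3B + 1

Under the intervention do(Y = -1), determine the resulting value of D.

The intervention breaks the incoming arrows to Y: Y <- E - 2W + 4 no longer applies, and Y = -1.
C = -2W - 3  [with W=1]  = -5
B = 3Y - 2E + 6  [with Y=-1, E=6]  = -9
D = 2B - C + 2Y  [with B=-9, C=-5, Y=-1]  = -15

-15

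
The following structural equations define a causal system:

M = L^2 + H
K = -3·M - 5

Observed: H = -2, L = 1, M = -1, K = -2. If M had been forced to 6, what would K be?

-23

The intervention breaks the incoming arrows to M: M = L^2 + H no longer applies, and M = 6.
K = -3·M - 5  [with M=6]  = -23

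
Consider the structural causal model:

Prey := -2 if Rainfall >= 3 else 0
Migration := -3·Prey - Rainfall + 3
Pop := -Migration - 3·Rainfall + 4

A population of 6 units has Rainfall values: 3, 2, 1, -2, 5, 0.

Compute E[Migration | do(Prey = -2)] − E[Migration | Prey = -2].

do(Prey=-2) breaks Prey's dependence on Rainfall. With Prey=-2 fixed, Migration across the units is 6, 7, 8, 11, 4, 9, mean 7.5.
Observing Prey=-2 restricts to units where Prey's equation naturally yields -2: Rainfall ∈ {3, 5}. In that subpopulation Migration = 6, 4, mean 5.
Difference = 7.5 − 5 = 2.5.

2.5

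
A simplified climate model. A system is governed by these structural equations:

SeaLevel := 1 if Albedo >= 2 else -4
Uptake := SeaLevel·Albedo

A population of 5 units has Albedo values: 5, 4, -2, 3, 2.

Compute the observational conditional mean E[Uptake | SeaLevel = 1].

3.5

Conditioning on SeaLevel=1 selects the 4 unit(s) with Albedo ∈ {5, 4, 3, 2}. Their Uptake values: 5, 4, 3, 2. Mean = 3.5.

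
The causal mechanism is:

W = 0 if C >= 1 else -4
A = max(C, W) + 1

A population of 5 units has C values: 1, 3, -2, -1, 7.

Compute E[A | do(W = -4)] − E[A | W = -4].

do(W=-4) breaks W's dependence on C. With W=-4 fixed, A across the units is 2, 4, -1, 0, 8, mean 2.6.
Conditioning on W=-4 selects the 2 unit(s) with C ∈ {-2, -1}. Their A values: -1, 0. Mean = -0.5.
Difference = 2.6 − (-0.5) = 3.1.

3.1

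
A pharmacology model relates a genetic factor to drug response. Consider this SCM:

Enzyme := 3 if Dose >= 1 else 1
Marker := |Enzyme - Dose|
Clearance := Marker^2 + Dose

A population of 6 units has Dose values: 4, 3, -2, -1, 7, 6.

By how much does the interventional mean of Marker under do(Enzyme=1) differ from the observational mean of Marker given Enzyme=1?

1

Under do(Enzyme=1), Enzyme's equation is replaced by Enzyme=1 for every unit. Per-unit Marker: 3, 2, 3, 2, 6, 5. Mean = 3.5.
E[Marker|Enzyme=1] averages over only the 2 units with Enzyme=1 (Dose = -2, -1): Marker = 3, 2, mean 2.5.
Difference = 3.5 − 2.5 = 1.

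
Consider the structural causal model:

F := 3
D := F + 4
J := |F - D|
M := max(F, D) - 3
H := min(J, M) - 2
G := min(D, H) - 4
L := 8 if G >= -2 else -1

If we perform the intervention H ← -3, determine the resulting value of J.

do(H=-3) replaces the equation H := min(J, M) - 2 with the constant H = -3.
J is not downstream of the intervention, so its value is determined by the original equations.
D = F + 4  [with F=3]  = 7
J = |F - D|  [with F=3, D=7]  = 4

4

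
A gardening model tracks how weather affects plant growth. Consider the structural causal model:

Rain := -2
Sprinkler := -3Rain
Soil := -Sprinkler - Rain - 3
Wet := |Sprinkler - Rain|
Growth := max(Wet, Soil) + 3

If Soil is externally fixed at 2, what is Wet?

8

The intervention breaks the incoming arrows to Soil: Soil := -Sprinkler - Rain - 3 no longer applies, and Soil = 2.
Wet is not downstream of the intervention, so its value is determined by the original equations.
Sprinkler = -3Rain  [with Rain=-2]  = 6
Wet = |Sprinkler - Rain|  [with Sprinkler=6, Rain=-2]  = 8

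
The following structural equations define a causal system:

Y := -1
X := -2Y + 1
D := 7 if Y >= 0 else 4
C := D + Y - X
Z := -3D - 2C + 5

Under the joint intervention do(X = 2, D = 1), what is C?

Setting X = 2, D = 1 by intervention discards those variables' equations.
C = D + Y - X  [with D=1, Y=-1, X=2]  = -2

-2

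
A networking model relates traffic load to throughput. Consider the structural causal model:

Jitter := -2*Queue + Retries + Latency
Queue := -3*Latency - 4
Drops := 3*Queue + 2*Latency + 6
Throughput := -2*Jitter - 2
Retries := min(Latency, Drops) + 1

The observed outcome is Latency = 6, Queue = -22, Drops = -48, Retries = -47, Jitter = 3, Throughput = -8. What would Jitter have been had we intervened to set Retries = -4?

46

Intervening sets Retries = -4 and removes its equation (Retries := min(Latency, Drops) + 1).
Queue = -3*Latency - 4  [with Latency=6]  = -22
Jitter = -2*Queue + Retries + Latency  [with Queue=-22, Retries=-4, Latency=6]  = 46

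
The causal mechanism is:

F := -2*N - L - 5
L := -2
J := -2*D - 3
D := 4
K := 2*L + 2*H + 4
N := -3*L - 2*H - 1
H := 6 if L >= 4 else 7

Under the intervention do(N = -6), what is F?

Under do(N=-6), the mechanism N := -3*L - 2*H - 1 is discarded; N is fixed at -6.
F = -2*N - L - 5  [with N=-6, L=-2]  = 9

9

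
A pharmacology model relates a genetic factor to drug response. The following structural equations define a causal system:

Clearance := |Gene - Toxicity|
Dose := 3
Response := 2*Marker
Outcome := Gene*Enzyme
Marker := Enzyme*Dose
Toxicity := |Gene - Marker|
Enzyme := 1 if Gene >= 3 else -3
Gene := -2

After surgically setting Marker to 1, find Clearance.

5

The intervention breaks the incoming arrows to Marker: Marker := Enzyme*Dose no longer applies, and Marker = 1.
Toxicity = |Gene - Marker|  [with Gene=-2, Marker=1]  = 3
Clearance = |Gene - Toxicity|  [with Gene=-2, Toxicity=3]  = 5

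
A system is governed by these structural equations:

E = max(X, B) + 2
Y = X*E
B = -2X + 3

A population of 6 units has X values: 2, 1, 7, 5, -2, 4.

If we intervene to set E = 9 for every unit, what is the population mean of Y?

Under do(E=9), E's equation is replaced by E=9 for every unit. Per-unit Y: 18, 9, 63, 45, -18, 36. Mean = 25.5.

25.5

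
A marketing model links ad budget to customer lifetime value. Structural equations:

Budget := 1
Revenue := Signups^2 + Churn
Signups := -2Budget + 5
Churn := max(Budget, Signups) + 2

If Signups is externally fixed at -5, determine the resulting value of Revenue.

28

Under do(Signups=-5), the mechanism Signups := -2Budget + 5 is discarded; Signups is fixed at -5.
Churn = max(Budget, Signups) + 2  [with Budget=1, Signups=-5]  = 3
Revenue = Signups^2 + Churn  [with Signups=-5, Churn=3]  = 28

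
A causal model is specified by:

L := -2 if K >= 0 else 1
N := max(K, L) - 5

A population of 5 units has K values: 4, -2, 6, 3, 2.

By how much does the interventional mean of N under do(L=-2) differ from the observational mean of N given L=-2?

Every unit gets L=-2 under the intervention. N values become -1, -7, 1, -2, -3; E[N|do(L=-2)] = -2.4.
Conditioning on L=-2 selects the 4 unit(s) with K ∈ {4, 6, 3, 2}. Their N values: -1, 1, -2, -3. Mean = -1.25.
Difference = -2.4 − (-1.25) = -1.15.

-1.15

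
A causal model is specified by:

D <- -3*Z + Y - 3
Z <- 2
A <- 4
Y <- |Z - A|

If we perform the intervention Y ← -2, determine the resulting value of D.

-11

The intervention breaks the incoming arrows to Y: Y <- |Z - A| no longer applies, and Y = -2.
D = -3*Z + Y - 3  [with Z=2, Y=-2]  = -11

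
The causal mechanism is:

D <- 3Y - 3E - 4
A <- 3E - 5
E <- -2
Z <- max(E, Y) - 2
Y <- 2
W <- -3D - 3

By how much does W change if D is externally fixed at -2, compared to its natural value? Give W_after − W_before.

Intervening sets D = -2 and removes its equation (D <- 3Y - 3E - 4).
W = -3D - 3  [with D=-2]  = 3
Without intervention: D = 3Y - 3E - 4  [with Y=2, E=-2]  = 8; W = -3D - 3  [with D=8]  = -27.
Change = 3 − (-27) = 30.

30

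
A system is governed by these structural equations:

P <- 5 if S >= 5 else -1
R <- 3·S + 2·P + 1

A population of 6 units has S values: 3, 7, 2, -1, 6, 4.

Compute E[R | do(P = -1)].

9.5

The intervention sets P=-1 in all 6 units regardless of S. Recomputing R per unit gives 8, 20, 5, -4, 17, 11; average 9.5.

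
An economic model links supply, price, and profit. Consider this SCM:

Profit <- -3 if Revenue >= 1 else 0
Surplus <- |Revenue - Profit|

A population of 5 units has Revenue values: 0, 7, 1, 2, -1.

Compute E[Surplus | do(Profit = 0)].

2.2

The intervention sets Profit=0 in all 5 units regardless of Revenue. Recomputing Surplus per unit gives 0, 7, 1, 2, 1; average 2.2.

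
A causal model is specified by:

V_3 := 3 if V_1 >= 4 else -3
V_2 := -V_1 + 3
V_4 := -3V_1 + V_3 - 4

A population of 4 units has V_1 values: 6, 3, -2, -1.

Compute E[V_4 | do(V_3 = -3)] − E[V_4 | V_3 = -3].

-4.5

do(V_3=-3) breaks V_3's dependence on V_1. With V_3=-3 fixed, V_4 across the units is -25, -16, -1, -4, mean -11.5.
E[V_4|V_3=-3] averages over only the 3 units with V_3=-3 (V_1 = 3, -2, -1): V_4 = -16, -1, -4, mean -7.
Difference = -11.5 − (-7) = -4.5.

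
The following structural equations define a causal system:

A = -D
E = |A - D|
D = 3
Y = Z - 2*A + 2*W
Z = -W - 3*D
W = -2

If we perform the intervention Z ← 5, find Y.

7

Intervening sets Z = 5 and removes its equation (Z = -W - 3*D).
A = -D  [with D=3]  = -3
Y = Z - 2*A + 2*W  [with Z=5, A=-3, W=-2]  = 7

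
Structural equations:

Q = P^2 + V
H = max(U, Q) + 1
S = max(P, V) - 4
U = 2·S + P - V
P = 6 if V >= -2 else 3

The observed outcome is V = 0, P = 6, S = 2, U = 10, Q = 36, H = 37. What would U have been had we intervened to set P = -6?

Under do(P=-6), the mechanism P = 6 if V >= -2 else 3 is discarded; P is fixed at -6.
S = max(P, V) - 4  [with P=-6, V=0]  = -4
U = 2·S + P - V  [with S=-4, P=-6, V=0]  = -14

-14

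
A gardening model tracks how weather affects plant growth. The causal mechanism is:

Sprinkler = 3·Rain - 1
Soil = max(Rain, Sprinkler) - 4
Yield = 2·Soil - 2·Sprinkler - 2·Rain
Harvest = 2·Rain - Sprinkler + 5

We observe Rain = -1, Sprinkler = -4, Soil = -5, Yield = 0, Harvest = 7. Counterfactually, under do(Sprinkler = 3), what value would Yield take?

Under do(Sprinkler=3), the mechanism Sprinkler = 3·Rain - 1 is discarded; Sprinkler is fixed at 3.
Soil = max(Rain, Sprinkler) - 4  [with Rain=-1, Sprinkler=3]  = -1
Yield = 2·Soil - 2·Sprinkler - 2·Rain  [with Soil=-1, Sprinkler=3, Rain=-1]  = -6

-6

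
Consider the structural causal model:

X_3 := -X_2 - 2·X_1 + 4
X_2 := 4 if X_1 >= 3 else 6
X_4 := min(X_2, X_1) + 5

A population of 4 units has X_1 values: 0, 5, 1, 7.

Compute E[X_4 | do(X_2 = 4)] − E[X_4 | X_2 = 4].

-1.75

Under do(X_2=4), X_2's equation is replaced by X_2=4 for every unit. Per-unit X_4: 5, 9, 6, 9. Mean = 7.25.
E[X_4|X_2=4] averages over only the 2 units with X_2=4 (X_1 = 5, 7): X_4 = 9, 9, mean 9.
Difference = 7.25 − 9 = -1.75.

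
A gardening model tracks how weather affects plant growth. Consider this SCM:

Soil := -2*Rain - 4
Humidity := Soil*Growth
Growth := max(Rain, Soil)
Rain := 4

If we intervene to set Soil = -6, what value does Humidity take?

-24

Under do(Soil=-6), the mechanism Soil := -2*Rain - 4 is discarded; Soil is fixed at -6.
Growth = max(Rain, Soil)  [with Rain=4, Soil=-6]  = 4
Humidity = Soil*Growth  [with Soil=-6, Growth=4]  = -24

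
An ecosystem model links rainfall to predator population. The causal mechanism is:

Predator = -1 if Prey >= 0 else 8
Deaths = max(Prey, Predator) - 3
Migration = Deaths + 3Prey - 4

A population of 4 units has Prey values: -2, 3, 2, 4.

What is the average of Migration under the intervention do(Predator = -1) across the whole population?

0.25

The intervention sets Predator=-1 in all 4 units regardless of Prey. Recomputing Migration per unit gives -14, 5, 1, 9; average 0.25.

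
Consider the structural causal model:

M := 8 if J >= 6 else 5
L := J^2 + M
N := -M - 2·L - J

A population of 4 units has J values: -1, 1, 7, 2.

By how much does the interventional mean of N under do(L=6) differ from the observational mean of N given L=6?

-3

The intervention sets L=6 in all 4 units regardless of J. Recomputing N per unit gives -16, -18, -27, -19; average -20.
E[N|L=6] averages over only the 2 units with L=6 (J = -1, 1): N = -16, -18, mean -17.
Difference = -20 − (-17) = -3.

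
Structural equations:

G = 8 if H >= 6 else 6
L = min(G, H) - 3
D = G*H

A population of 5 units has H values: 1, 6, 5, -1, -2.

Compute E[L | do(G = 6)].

The intervention sets G=6 in all 5 units regardless of H. Recomputing L per unit gives -2, 3, 2, -4, -5; average -1.2.

-1.2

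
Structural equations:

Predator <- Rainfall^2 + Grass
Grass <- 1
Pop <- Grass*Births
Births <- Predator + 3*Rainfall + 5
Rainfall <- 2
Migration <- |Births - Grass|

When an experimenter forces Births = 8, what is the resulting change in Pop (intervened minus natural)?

-8

Under do(Births=8), the mechanism Births <- Predator + 3*Rainfall + 5 is discarded; Births is fixed at 8.
Pop = Grass*Births  [with Grass=1, Births=8]  = 8
Without intervention: Predator = Rainfall^2 + Grass  [with Rainfall=2, Grass=1]  = 5; Births = Predator + 3*Rainfall + 5  [with Predator=5, Rainfall=2]  = 16; Pop = Grass*Births  [with Grass=1, Births=16]  = 16.
Change = 8 − 16 = -8.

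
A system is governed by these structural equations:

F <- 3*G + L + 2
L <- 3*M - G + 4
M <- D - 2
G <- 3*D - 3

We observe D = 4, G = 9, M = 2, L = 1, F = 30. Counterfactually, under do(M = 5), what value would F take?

39

do(M=5) replaces the equation M <- D - 2 with the constant M = 5.
G = 3*D - 3  [with D=4]  = 9
L = 3*M - G + 4  [with M=5, G=9]  = 10
F = 3*G + L + 2  [with G=9, L=10]  = 39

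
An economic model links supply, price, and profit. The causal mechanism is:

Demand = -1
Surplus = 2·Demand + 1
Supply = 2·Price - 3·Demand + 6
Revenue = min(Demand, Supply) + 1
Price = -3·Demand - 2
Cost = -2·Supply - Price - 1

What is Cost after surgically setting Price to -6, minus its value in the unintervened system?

35

Under do(Price=-6), the mechanism Price = -3·Demand - 2 is discarded; Price is fixed at -6.
Supply = 2·Price - 3·Demand + 6  [with Price=-6, Demand=-1]  = -3
Cost = -2·Supply - Price - 1  [with Supply=-3, Price=-6]  = 11
Without intervention: Price = -3·Demand - 2  [with Demand=-1]  = 1; Supply = 2·Price - 3·Demand + 6  [with Price=1, Demand=-1]  = 11; Cost = -2·Supply - Price - 1  [with Supply=11, Price=1]  = -24.
Change = 11 − (-24) = 35.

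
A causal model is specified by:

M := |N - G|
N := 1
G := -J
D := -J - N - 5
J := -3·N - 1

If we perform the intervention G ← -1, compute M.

Intervening sets G = -1 and removes its equation (G := -J).
M = |N - G|  [with N=1, G=-1]  = 2

2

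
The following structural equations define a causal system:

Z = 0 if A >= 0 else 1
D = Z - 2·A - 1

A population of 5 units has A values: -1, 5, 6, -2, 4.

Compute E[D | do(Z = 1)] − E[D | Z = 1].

-7.8

do(Z=1) breaks Z's dependence on A. With Z=1 fixed, D across the units is 2, -10, -12, 4, -8, mean -4.8.
Observing Z=1 restricts to units where Z's equation naturally yields 1: A ∈ {-1, -2}. In that subpopulation D = 2, 4, mean 3.
Difference = -4.8 − 3 = -7.8.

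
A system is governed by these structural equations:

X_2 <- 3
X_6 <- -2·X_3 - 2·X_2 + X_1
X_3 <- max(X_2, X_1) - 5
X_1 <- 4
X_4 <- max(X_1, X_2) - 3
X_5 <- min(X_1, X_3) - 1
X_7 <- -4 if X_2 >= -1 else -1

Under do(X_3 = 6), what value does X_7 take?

The intervention breaks the incoming arrows to X_3: X_3 <- max(X_2, X_1) - 5 no longer applies, and X_3 = 6.
X_7 is not downstream of the intervention, so its value is determined by the original equations.
X_7 = -4 if X_2 >= -1 else -1  [with X_2=3]  = -4

-4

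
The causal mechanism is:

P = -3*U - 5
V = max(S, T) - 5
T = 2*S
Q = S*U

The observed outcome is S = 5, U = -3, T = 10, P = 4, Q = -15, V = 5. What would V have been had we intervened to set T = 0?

The intervention breaks the incoming arrows to T: T = 2*S no longer applies, and T = 0.
V = max(S, T) - 5  [with S=5, T=0]  = 0

0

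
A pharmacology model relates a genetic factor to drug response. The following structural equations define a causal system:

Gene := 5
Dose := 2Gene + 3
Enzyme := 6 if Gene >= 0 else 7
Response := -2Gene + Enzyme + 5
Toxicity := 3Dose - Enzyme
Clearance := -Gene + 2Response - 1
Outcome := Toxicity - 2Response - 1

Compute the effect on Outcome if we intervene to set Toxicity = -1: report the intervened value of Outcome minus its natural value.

-34

Under do(Toxicity=-1), the mechanism Toxicity := 3Dose - Enzyme is discarded; Toxicity is fixed at -1.
Enzyme = 6 if Gene >= 0 else 7  [with Gene=5]  = 6
Response = -2Gene + Enzyme + 5  [with Gene=5, Enzyme=6]  = 1
Outcome = Toxicity - 2Response - 1  [with Toxicity=-1, Response=1]  = -4
Without intervention: Dose = 2Gene + 3  [with Gene=5]  = 13; Enzyme = 6 if Gene >= 0 else 7  [with Gene=5]  = 6; Response = -2Gene + Enzyme + 5  [with Gene=5, Enzyme=6]  = 1; Toxicity = 3Dose - Enzyme  [with Dose=13, Enzyme=6]  = 33; Outcome = Toxicity - 2Response - 1  [with Toxicity=33, Response=1]  = 30.
Change = -4 − 30 = -34.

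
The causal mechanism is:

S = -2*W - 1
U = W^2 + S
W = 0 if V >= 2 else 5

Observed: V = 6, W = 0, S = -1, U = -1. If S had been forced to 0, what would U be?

The intervention breaks the incoming arrows to S: S = -2*W - 1 no longer applies, and S = 0.
W = 0 if V >= 2 else 5  [with V=6]  = 0
U = W^2 + S  [with W=0, S=0]  = 0

0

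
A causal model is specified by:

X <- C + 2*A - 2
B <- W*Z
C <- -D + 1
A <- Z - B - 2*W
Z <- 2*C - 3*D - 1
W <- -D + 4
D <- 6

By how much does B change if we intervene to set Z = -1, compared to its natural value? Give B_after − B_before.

-56

Intervening sets Z = -1 and removes its equation (Z <- 2*C - 3*D - 1).
W = -D + 4  [with D=6]  = -2
B = W*Z  [with W=-2, Z=-1]  = 2
Without intervention: C = -D + 1  [with D=6]  = -5; W = -D + 4  [with D=6]  = -2; Z = 2*C - 3*D - 1  [with C=-5, D=6]  = -29; B = W*Z  [with W=-2, Z=-29]  = 58.
Change = 2 − 58 = -56.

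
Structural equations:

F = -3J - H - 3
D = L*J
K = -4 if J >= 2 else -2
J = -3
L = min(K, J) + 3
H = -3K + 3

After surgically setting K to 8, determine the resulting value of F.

27

do(K=8) replaces the equation K = -4 if J >= 2 else -2 with the constant K = 8.
H = -3K + 3  [with K=8]  = -21
F = -3J - H - 3  [with J=-3, H=-21]  = 27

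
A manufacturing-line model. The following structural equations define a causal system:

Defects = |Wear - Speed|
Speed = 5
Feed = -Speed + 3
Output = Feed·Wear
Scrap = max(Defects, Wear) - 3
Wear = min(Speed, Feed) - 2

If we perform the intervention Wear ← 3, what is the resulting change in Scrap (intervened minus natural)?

do(Wear=3) replaces the equation Wear = min(Speed, Feed) - 2 with the constant Wear = 3.
Defects = |Wear - Speed|  [with Wear=3, Speed=5]  = 2
Scrap = max(Defects, Wear) - 3  [with Defects=2, Wear=3]  = 0
Without intervention: Feed = -Speed + 3  [with Speed=5]  = -2; Wear = min(Speed, Feed) - 2  [with Speed=5, Feed=-2]  = -4; Defects = |Wear - Speed|  [with Wear=-4, Speed=5]  = 9; Scrap = max(Defects, Wear) - 3  [with Defects=9, Wear=-4]  = 6.
Change = 0 − 6 = -6.

-6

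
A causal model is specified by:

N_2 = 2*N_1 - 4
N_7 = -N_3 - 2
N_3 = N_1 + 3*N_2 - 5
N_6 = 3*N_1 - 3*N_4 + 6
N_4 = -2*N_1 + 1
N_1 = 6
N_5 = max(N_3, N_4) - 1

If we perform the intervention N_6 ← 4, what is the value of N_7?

Intervening sets N_6 = 4 and removes its equation (N_6 = 3*N_1 - 3*N_4 + 6).
No directed path runs from N_6 to N_7, so N_7 keeps its natural value.
N_2 = 2*N_1 - 4  [with N_1=6]  = 8
N_3 = N_1 + 3*N_2 - 5  [with N_1=6, N_2=8]  = 25
N_7 = -N_3 - 2  [with N_3=25]  = -27

-27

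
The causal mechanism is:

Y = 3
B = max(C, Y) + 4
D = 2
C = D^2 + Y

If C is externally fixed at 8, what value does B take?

12

The intervention breaks the incoming arrows to C: C = D^2 + Y no longer applies, and C = 8.
B = max(C, Y) + 4  [with C=8, Y=3]  = 12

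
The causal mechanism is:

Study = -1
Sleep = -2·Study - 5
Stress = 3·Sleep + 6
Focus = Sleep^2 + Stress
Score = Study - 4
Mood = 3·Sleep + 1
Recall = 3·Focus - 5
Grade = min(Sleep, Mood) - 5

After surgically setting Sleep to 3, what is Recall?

Under do(Sleep=3), the mechanism Sleep = -2·Study - 5 is discarded; Sleep is fixed at 3.
Stress = 3·Sleep + 6  [with Sleep=3]  = 15
Focus = Sleep^2 + Stress  [with Sleep=3, Stress=15]  = 24
Recall = 3·Focus - 5  [with Focus=24]  = 67

67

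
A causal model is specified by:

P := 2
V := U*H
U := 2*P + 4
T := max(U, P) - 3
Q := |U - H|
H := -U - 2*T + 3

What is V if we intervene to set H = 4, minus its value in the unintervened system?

152

Intervening sets H = 4 and removes its equation (H := -U - 2*T + 3).
U = 2*P + 4  [with P=2]  = 8
V = U*H  [with U=8, H=4]  = 32
Without intervention: U = 2*P + 4  [with P=2]  = 8; T = max(U, P) - 3  [with U=8, P=2]  = 5; H = -U - 2*T + 3  [with U=8, T=5]  = -15; V = U*H  [with U=8, H=-15]  = -120.
Change = 32 − (-120) = 152.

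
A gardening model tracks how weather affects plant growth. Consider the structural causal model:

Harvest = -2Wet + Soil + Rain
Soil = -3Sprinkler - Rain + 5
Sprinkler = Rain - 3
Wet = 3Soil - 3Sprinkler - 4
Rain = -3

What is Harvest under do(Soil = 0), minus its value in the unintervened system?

130

do(Soil=0) replaces the equation Soil = -3Sprinkler - Rain + 5 with the constant Soil = 0.
Sprinkler = Rain - 3  [with Rain=-3]  = -6
Wet = 3Soil - 3Sprinkler - 4  [with Soil=0, Sprinkler=-6]  = 14
Harvest = -2Wet + Soil + Rain  [with Wet=14, Soil=0, Rain=-3]  = -31
Without intervention: Sprinkler = Rain - 3  [with Rain=-3]  = -6; Soil = -3Sprinkler - Rain + 5  [with Sprinkler=-6, Rain=-3]  = 26; Wet = 3Soil - 3Sprinkler - 4  [with Soil=26, Sprinkler=-6]  = 92; Harvest = -2Wet + Soil + Rain  [with Wet=92, Soil=26, Rain=-3]  = -161.
Change = -31 − (-161) = 130.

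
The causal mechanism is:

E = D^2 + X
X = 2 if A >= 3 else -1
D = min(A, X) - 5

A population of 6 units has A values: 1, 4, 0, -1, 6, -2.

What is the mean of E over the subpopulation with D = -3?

E[E|D=-3] averages over only the 2 units with D=-3 (A = 4, 6): E = 11, 11, mean 11.

11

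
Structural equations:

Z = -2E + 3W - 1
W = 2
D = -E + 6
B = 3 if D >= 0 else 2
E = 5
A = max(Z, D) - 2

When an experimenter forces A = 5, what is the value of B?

The intervention breaks the incoming arrows to A: A = max(Z, D) - 2 no longer applies, and A = 5.
Since B is not a descendant of the intervened variable, it is unaffected.
D = -E + 6  [with E=5]  = 1
B = 3 if D >= 0 else 2  [with D=1]  = 3

3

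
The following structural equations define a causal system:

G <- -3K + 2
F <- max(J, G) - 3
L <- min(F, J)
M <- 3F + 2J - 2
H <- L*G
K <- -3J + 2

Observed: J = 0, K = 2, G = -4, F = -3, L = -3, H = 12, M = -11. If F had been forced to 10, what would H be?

0

Under do(F=10), the mechanism F <- max(J, G) - 3 is discarded; F is fixed at 10.
K = -3J + 2  [with J=0]  = 2
G = -3K + 2  [with K=2]  = -4
L = min(F, J)  [with F=10, J=0]  = 0
H = L*G  [with L=0, G=-4]  = 0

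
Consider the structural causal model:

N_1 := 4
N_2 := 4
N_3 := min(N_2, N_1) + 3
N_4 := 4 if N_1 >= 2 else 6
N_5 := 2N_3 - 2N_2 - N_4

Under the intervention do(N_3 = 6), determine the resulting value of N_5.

0

do(N_3=6) replaces the equation N_3 := min(N_2, N_1) + 3 with the constant N_3 = 6.
N_4 = 4 if N_1 >= 2 else 6  [with N_1=4]  = 4
N_5 = 2N_3 - 2N_2 - N_4  [with N_3=6, N_2=4, N_4=4]  = 0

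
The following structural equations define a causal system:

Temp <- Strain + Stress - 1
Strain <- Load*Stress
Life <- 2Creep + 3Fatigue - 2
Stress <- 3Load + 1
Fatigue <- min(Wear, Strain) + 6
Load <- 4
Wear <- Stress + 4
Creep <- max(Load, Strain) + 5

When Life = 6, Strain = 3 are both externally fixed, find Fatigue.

Under do(Life = 6, Strain = 3), each intervened variable's structural equation is replaced by its fixed value.
Stress = 3Load + 1  [with Load=4]  = 13
Wear = Stress + 4  [with Stress=13]  = 17
Fatigue = min(Wear, Strain) + 6  [with Wear=17, Strain=3]  = 9

9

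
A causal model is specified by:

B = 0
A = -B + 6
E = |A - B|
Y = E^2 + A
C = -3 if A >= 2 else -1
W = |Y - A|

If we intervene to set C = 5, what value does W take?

The intervention breaks the incoming arrows to C: C = -3 if A >= 2 else -1 no longer applies, and C = 5.
Since W is not a descendant of the intervened variable, it is unaffected.
A = -B + 6  [with B=0]  = 6
E = |A - B|  [with A=6, B=0]  = 6
Y = E^2 + A  [with E=6, A=6]  = 42
W = |Y - A|  [with Y=42, A=6]  = 36

36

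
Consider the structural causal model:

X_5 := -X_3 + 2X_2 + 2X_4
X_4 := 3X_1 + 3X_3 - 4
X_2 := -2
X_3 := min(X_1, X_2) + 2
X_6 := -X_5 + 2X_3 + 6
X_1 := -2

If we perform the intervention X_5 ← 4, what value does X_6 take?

2

The intervention breaks the incoming arrows to X_5: X_5 := -X_3 + 2X_2 + 2X_4 no longer applies, and X_5 = 4.
X_3 = min(X_1, X_2) + 2  [with X_1=-2, X_2=-2]  = 0
X_6 = -X_5 + 2X_3 + 6  [with X_5=4, X_3=0]  = 2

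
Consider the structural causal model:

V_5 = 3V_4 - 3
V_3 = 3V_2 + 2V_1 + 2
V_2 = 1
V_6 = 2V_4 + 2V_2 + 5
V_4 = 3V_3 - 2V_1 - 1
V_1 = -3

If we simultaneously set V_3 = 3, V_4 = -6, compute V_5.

-21

Setting V_3 = 3, V_4 = -6 by intervention discards those variables' equations.
V_5 = 3V_4 - 3  [with V_4=-6]  = -21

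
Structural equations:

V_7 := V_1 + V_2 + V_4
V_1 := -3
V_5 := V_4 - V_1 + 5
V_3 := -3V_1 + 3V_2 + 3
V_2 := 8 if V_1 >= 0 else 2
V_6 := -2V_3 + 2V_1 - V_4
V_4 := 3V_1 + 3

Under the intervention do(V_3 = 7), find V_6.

The intervention breaks the incoming arrows to V_3: V_3 := -3V_1 + 3V_2 + 3 no longer applies, and V_3 = 7.
V_4 = 3V_1 + 3  [with V_1=-3]  = -6
V_6 = -2V_3 + 2V_1 - V_4  [with V_3=7, V_1=-3, V_4=-6]  = -14

-14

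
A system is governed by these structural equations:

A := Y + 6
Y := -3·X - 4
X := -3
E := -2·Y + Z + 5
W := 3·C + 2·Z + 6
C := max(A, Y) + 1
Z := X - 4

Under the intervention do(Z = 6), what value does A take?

11

The intervention breaks the incoming arrows to Z: Z := X - 4 no longer applies, and Z = 6.
A is not downstream of the intervention, so its value is determined by the original equations.
Y = -3·X - 4  [with X=-3]  = 5
A = Y + 6  [with Y=5]  = 11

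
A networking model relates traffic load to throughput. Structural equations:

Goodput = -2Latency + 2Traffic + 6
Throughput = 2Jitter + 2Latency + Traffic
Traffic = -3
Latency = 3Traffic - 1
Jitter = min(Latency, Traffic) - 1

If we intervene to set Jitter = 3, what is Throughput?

-17

The intervention breaks the incoming arrows to Jitter: Jitter = min(Latency, Traffic) - 1 no longer applies, and Jitter = 3.
Latency = 3Traffic - 1  [with Traffic=-3]  = -10
Throughput = 2Jitter + 2Latency + Traffic  [with Jitter=3, Latency=-10, Traffic=-3]  = -17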